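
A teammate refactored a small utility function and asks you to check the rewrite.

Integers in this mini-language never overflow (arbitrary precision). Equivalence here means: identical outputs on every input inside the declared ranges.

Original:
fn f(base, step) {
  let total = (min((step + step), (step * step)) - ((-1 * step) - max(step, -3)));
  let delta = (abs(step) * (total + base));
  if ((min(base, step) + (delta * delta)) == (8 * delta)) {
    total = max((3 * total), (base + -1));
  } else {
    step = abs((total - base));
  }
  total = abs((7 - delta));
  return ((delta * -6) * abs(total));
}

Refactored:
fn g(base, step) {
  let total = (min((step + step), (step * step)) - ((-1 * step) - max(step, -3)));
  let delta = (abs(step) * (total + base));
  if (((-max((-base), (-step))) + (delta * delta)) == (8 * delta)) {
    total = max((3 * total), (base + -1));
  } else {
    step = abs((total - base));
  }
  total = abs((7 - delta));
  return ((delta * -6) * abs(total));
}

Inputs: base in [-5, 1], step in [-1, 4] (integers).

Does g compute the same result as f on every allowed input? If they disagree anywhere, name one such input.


Reading the diff, among the changes: min/max/abs usage differs.
As a probe, take base=1, step=4: f runs total=16, then delta=68, then ((min(base, step) + (delta * delta)) == (8 * delta)) is false, then step=15, then total=61, then returns -24888; g runs total=16, then delta=68, then (((-max((-base), (-step))) + (delta * delta)) == (8 * delta)) is false, then step=15, then total=61, then returns -24888; both end at -24888.
An exhaustive pass over the 42 declared inputs shows identical outputs.
verdict: equivalent


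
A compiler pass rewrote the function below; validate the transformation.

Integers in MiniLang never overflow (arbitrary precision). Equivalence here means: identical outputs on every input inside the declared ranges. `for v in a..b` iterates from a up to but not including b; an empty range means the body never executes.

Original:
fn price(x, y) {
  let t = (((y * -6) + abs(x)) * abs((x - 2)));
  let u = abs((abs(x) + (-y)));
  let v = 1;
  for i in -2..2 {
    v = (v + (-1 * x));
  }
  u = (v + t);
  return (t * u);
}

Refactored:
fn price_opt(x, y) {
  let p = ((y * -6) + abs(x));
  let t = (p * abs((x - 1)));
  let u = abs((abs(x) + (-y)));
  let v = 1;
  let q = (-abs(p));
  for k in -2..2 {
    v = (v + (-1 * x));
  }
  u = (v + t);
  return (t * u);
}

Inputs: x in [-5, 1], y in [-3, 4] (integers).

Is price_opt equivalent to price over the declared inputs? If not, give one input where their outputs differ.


Take x=-5, y=-3.
price: t becomes 161; next u becomes 8; next v becomes 1; next at i=-2:; next v becomes 6; next at i=-1:; next v becomes 11; next at i=0:; next v becomes 16; next at i=1:; next v becomes 21; next u becomes 182; next final value 29302
price_opt: p becomes 23; next t becomes 138; next u becomes 8; next v becomes 1; next q becomes -23; next at k=-2:; next v becomes 6; next at k=-1:; next v becomes 11; next at k=0:; next v becomes 16; next at k=1:; next v becomes 21; next u becomes 159; next final value 21942
29302 != 21942, so the rewrite changes behavior.
verdict: not equivalent; witness: x=-5, y=-3


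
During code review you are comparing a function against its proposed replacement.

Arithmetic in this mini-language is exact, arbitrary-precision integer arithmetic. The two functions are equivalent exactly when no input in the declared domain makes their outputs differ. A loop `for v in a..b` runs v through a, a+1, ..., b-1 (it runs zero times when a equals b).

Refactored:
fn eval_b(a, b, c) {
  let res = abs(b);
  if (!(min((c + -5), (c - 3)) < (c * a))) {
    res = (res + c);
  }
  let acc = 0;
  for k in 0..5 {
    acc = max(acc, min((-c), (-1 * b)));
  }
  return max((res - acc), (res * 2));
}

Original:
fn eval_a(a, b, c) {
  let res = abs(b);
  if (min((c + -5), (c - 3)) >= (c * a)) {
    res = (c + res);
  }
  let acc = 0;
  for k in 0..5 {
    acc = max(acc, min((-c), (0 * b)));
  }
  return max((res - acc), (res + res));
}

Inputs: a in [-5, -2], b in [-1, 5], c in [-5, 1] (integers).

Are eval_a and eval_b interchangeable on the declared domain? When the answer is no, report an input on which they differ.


The suspicious edit (`0` became `-1`) never changes the result for any input inside the declared domain.
One worked example (a=-2, b=0, c=0) — eval_a: res becomes 0; next (min((c + -5), (c - 3)) >= (c * a)) evaluates to false; next acc becomes 0; next at k=0:; next acc becomes 0; next at k=1:; next acc becomes 0; next at k=2:; next acc becomes 0; next at k=3:; next acc becomes 0; next at k=4:; next acc becomes 0; next final value 0; eval_b: res becomes 0; next (!(min((c + -5), (c - 3)) < (c * a))) evaluates to false; next acc becomes 0; next at k=0:; next acc becomes 0; next at k=1:; next acc becomes 0; next at k=2:; next acc becomes 0; next at k=3:; next acc becomes 0; next at k=4:; next acc becomes 0; next final value 0; agreement on 0.
Across all 196 domain points the two functions coincide.
verdict: equivalent


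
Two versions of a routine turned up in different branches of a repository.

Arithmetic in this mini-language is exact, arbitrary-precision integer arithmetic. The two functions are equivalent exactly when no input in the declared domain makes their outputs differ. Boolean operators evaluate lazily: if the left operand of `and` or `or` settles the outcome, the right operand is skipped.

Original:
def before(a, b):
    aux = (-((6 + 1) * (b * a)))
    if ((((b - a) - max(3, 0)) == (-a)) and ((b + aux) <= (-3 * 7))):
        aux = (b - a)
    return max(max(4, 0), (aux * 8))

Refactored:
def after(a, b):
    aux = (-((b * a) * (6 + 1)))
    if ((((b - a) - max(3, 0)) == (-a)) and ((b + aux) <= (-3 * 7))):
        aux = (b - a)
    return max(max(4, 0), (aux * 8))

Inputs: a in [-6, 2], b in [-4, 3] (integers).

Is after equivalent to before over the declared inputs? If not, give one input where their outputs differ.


Although same computation, different form, 72/72 inputs agree.
verdict: equivalent


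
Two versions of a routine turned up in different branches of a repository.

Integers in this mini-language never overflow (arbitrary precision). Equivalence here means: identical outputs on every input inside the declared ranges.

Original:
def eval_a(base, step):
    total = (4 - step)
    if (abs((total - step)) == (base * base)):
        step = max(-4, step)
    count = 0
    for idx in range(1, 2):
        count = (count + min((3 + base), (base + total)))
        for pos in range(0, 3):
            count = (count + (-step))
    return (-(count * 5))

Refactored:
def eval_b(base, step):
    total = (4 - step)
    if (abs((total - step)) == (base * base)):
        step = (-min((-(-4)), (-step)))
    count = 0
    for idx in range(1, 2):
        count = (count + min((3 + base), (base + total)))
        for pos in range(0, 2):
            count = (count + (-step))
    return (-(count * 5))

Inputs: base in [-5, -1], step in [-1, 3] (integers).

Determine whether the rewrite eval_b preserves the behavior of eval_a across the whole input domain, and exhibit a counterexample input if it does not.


Try base=-5, step=-1.
eval_a: total=5, then (abs((total - step)) == (base * base)) is false, then count=0, then (idx=1), then count=-2, then (pos=0), then count=-1, then (pos=1), then count=0, then (pos=2), then count=1, then returns -5
eval_b: total=5, then (abs((total - step)) == (base * base)) is false, then count=0, then (idx=1), then count=-2, then (pos=0), then count=-1, then (pos=1), then count=0, then returns 0
-5 != 0, so the rewrite changes behavior.
verdict: not equivalent; witness: base=-5, step=-1


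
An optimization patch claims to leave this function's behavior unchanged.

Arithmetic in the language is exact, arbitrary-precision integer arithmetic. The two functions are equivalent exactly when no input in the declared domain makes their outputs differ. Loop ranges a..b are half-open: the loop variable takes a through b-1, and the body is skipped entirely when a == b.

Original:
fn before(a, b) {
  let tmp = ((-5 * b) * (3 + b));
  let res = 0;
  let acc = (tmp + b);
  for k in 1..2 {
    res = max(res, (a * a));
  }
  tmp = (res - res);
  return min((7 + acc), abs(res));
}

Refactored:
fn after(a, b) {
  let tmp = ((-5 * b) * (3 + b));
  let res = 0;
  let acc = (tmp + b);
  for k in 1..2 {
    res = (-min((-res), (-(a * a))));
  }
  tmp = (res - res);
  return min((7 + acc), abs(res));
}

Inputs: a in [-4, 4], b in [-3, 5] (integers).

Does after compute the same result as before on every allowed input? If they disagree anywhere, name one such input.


Equivalent — the differences include min/max/abs usage differs, yet no declared input distinguishes the two.
One worked example (a=0, b=-1) — before: tmp=10, then res=0, then acc=9, then (k=1), then res=0, then tmp=0, then returns 0; after: tmp=10, then res=0, then acc=9, then (k=1), then res=0, then tmp=0, then returns 0; agreement on 0.
Every one of the 81 inputs gives matching results.
verdict: equivalent


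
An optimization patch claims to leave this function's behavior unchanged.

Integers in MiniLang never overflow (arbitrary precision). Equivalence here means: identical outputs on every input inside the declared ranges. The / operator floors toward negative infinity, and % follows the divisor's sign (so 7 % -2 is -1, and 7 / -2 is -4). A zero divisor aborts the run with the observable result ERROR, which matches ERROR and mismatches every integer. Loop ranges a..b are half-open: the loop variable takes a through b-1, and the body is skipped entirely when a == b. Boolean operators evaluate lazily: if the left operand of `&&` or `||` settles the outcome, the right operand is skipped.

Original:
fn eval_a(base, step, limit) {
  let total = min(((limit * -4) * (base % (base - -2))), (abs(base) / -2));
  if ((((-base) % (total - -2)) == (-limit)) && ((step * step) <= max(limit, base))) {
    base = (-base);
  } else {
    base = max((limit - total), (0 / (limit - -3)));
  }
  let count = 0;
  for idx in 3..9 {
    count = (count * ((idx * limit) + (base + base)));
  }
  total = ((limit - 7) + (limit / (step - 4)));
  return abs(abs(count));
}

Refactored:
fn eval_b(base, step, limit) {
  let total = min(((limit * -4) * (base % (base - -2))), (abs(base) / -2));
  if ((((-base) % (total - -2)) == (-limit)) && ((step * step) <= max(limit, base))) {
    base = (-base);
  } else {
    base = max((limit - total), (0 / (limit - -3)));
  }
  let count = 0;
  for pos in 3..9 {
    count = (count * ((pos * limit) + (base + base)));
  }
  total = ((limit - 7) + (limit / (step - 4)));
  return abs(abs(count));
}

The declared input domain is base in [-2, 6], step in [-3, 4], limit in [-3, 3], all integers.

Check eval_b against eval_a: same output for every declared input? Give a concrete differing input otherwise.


This is a faithful refactor — local variable names differ, but the computed results match everywhere.
As a probe, take base=1, step=-3, limit=0: eval_a runs total becomes -1; next ((((-base) % (total - -2)) == (-limit)) && ((step * step) <= max(limit, base))) evaluates to false; next base becomes 1; next count becomes 0; next at idx=3:; next count becomes 0; next at idx=4:; next count becomes 0; next at idx=5:; next count becomes 0; next at idx=6:; next count becomes 0; next at idx=7:; next count becomes 0; next at idx=8:; next count becomes 0; next total becomes -7; next final value 0; eval_b runs total becomes -1; next ((((-base) % (total - -2)) == (-limit)) && ((step * step) <= max(limit, base))) evaluates to false; next base becomes 1; next count becomes 0; next at pos=3:; next count becomes 0; next at pos=4:; next count becomes 0; next at pos=5:; next count becomes 0; next at pos=6:; next count becomes 0; next at pos=7:; next count becomes 0; next at pos=8:; next count becomes 0; next total becomes -7; next final value 0; both end at 0.
Sweeping the whole domain (504 inputs) finds no disagreement.
verdict: equivalent


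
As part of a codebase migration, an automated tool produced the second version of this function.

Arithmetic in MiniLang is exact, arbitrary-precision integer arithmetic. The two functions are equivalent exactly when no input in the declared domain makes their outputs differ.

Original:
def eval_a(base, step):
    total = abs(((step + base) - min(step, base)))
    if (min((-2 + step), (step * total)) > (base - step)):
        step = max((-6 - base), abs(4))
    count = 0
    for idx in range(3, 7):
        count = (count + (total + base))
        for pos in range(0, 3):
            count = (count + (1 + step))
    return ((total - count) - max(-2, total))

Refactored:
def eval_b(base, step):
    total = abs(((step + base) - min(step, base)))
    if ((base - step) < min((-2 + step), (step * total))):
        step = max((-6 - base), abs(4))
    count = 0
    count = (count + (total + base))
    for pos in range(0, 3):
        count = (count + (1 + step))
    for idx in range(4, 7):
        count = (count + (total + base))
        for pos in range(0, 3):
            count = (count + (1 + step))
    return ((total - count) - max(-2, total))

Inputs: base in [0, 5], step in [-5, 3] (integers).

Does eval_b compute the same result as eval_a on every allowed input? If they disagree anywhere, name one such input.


Side by side, the visible changes include: constant usage differs; also arithmetic usage differs; also comparison usage differs; also statement counts differ; also loop structure differs.
Tracing base=4, step=-5: eval_a: total := 4 | (min((-2 + step), (step * total)) > (base - step)): false | count := 0 | iter idx=3: | count := 8 | iter pos=0: | count := 4 | iter pos=1: | count := 0 | iter pos=2: | count := -4 | iter idx=4: | count := 4 | iter pos=0: | count := 0 | iter pos=1: | count := -4 | iter pos=2: | count := -8 | iter idx=5: | count := 0 | iter pos=0: | count := -4 | iter pos=1: | count := -8 | iter pos=2: | count := -12 | iter idx=6: | count := -4 | iter pos=0: | count := -8 | iter pos=1: | count := -12 | iter pos=2: | count := -16 | result 16 | eval_b: total := 4 | ((base - step) < min((-2 + step), (step * total))): false | count := 0 | count := 8 | iter pos=0: | count := 4 | iter pos=1: | count := 0 | iter pos=2: | count := -4 | iter idx=4: | count := 4 | iter pos=0: | count := 0 | iter pos=1: | count := -4 | iter pos=2: | count := -8 | iter idx=5: | count := 0 | iter pos=0: | count := -4 | iter pos=1: | count := -8 | iter pos=2: | count := -12 | iter idx=6: | count := -4 | iter pos=0: | count := -8 | iter pos=1: | count := -12 | iter pos=2: | count := -16 | result 16 — matching result 16.
An exhaustive pass over the 54 declared inputs shows identical outputs.
verdict: equivalent


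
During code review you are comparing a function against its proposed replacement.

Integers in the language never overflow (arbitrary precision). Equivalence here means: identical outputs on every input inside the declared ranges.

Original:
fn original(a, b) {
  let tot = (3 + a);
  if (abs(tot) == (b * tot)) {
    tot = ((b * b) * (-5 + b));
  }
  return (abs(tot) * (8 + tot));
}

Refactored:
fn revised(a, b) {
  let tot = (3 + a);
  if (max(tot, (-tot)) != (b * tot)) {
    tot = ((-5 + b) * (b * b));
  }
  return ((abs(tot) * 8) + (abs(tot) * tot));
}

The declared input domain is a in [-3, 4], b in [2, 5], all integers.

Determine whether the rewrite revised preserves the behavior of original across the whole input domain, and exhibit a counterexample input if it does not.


Not equivalent: a=-3, b=2 separates them (-48 vs 0).
original: tot := 0 | (abs(tot) == (b * tot)): true | tot := -12 | result -48
revised: tot := 0 | (max(tot, (-tot)) != (b * tot)): false | result 0
verdict: not equivalent; witness: a=-3, b=2


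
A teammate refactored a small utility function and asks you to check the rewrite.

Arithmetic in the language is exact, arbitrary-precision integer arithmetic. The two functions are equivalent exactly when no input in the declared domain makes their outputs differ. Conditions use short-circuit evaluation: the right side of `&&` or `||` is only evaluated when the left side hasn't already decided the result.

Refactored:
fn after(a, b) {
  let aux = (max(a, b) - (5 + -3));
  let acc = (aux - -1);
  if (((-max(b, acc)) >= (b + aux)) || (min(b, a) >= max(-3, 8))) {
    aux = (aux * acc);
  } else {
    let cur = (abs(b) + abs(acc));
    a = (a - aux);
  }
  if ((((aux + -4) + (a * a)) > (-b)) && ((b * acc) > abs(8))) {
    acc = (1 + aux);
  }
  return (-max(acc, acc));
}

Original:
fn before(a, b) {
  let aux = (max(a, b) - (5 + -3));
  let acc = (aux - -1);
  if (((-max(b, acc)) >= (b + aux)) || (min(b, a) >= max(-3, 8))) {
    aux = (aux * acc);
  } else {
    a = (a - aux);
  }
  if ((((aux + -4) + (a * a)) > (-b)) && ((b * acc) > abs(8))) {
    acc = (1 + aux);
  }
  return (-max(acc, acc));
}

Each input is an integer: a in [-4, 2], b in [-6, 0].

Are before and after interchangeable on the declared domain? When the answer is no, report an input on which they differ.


Comparing the listings, the differences include: arithmetic usage differs; and min/max/abs usage differs; and statement counts differ; and local variable names differ.
As a probe, take a=-4, b=-5: before runs aux becomes -6; next acc becomes -5; next (((-max(b, acc)) >= (b + aux)) || (min(b, a) >= max(-3, 8))) evaluates to true; next aux becomes 30; next ((((aux + -4) + (a * a)) > (-b)) && ((b * acc) > abs(8))) evaluates to true; next acc becomes 31; next final value -31; after runs aux becomes -6; next acc becomes -5; next (((-max(b, acc)) >= (b + aux)) || (min(b, a) >= max(-3, 8))) evaluates to true; next aux becomes 30; next ((((aux + -4) + (a * a)) > (-b)) && ((b * acc) > abs(8))) evaluates to true; next acc becomes 31; next final value -31; both end at -31.
Checked all 49 inputs in the declared domain: the outputs agree on every one.
verdict: equivalent


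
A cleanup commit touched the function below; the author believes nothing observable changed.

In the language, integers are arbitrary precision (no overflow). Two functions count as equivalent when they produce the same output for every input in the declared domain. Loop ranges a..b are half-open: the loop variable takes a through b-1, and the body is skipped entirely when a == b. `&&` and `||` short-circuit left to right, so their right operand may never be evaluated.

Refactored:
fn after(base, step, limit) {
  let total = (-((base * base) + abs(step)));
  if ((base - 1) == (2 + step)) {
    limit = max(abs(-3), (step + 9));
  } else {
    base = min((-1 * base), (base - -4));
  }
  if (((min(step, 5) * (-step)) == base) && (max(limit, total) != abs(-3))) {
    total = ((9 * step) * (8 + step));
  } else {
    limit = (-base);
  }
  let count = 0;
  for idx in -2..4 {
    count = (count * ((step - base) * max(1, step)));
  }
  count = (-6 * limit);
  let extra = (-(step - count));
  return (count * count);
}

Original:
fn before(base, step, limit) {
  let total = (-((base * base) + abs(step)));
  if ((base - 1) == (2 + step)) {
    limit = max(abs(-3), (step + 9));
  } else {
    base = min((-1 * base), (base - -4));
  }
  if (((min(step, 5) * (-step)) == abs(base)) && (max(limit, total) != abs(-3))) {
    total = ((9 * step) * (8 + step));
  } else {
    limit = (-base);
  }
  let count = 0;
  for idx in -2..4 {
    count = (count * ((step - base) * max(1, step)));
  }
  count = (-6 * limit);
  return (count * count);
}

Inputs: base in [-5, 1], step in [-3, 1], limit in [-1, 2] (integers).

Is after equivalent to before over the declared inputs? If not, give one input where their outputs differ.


The rewrite breaks on base=-5, step=-1, limit=0, where the results are 36 and 0.
before: total := -26 | ((base - 1) == (2 + step)): false | base := -1 | (((min(step, 5) * (-step)) == abs(base)) && (max(limit, total) != abs(-3))): false | limit := 1 | count := 0 | iter idx=-2: | count := 0 | iter idx=-1: | count := 0 | iter idx=0: | count := 0 | iter idx=1: | count := 0 | iter idx=2: | count := 0 | iter idx=3: | count := 0 | count := -6 | result 36
after: total := -26 | ((base - 1) == (2 + step)): false | base := -1 | (((min(step, 5) * (-step)) == base) && (max(limit, total) != abs(-3))): true | total := -63 | count := 0 | iter idx=-2: | count := 0 | iter idx=-1: | count := 0 | iter idx=0: | count := 0 | iter idx=1: | count := 0 | iter idx=2: | count := 0 | iter idx=3: | count := 0 | count := 0 | extra := 1 | result 0
verdict: not equivalent; witness: base=-5, step=-1, limit=0


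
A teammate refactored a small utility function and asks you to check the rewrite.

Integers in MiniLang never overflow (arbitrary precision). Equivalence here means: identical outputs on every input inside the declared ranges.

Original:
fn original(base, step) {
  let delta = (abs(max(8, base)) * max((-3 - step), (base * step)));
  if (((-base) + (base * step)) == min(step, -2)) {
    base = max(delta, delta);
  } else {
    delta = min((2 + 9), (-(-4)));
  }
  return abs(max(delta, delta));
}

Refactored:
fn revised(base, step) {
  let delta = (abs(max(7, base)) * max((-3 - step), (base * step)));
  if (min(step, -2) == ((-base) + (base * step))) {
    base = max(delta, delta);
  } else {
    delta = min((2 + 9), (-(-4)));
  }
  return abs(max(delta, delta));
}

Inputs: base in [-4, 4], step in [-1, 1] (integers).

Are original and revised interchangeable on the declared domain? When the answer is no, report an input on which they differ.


Evaluate both at base=1, step=-1.
original: delta becomes -8; next (((-base) + (base * step)) == min(step, -2)) evaluates to true; next base becomes -8; next final value 8
revised: delta becomes -7; next (min(step, -2) == ((-base) + (base * step))) evaluates to true; next base becomes -7; next final value 7
8 and 7 differ, so these are not the same function on this domain.
verdict: not equivalent; witness: base=1, step=-1


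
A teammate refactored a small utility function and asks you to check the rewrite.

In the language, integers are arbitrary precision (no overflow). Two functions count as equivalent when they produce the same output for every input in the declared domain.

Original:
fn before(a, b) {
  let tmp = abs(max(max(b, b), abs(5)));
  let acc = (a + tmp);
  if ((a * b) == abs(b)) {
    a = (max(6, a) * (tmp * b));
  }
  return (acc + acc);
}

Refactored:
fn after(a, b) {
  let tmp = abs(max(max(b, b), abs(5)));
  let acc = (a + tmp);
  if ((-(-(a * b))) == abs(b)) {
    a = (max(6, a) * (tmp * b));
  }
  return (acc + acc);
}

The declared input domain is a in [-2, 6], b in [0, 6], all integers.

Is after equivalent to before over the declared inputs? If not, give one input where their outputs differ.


Side by side, the visible changes include: same computation, different form.
One worked example (a=4, b=1) — before: tmp := 5 | acc := 9 | ((a * b) == abs(b)): false | result 18; after: tmp := 5 | acc := 9 | ((-(-(a * b))) == abs(b)): false | result 18; agreement on 18.
Sweeping the whole domain (63 inputs) finds no disagreement.
verdict: equivalent


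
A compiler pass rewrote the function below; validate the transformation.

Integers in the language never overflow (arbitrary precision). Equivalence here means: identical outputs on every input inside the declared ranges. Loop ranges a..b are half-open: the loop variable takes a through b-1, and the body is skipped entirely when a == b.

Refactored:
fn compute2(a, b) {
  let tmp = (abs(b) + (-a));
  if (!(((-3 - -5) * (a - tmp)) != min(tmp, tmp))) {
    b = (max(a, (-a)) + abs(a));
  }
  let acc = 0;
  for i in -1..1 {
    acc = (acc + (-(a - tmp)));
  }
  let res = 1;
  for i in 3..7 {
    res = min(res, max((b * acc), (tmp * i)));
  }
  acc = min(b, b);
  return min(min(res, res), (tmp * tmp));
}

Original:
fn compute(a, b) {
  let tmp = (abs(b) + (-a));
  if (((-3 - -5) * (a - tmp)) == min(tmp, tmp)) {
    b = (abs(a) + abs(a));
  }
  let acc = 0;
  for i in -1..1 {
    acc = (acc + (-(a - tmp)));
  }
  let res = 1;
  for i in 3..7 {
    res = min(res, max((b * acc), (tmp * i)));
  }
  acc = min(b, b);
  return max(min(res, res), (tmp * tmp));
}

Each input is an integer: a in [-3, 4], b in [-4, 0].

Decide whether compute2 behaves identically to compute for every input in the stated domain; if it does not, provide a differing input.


There is a counterexample at a=-3, b=-4: 49 on one side, 1 on the other.
compute: tmp := 7 | (((-3 - -5) * (a - tmp)) == min(tmp, tmp)): false | acc := 0 | iter i=-1: | acc := 10 | iter i=0: | acc := 20 | res := 1 | iter i=3: | res := 1 | iter i=4: | res := 1 | iter i=5: | res := 1 | iter i=6: | res := 1 | acc := -4 | result 49
compute2: tmp := 7 | (!(((-3 - -5) * (a - tmp)) != min(tmp, tmp))): false | acc := 0 | iter i=-1: | acc := 10 | iter i=0: | acc := 20 | res := 1 | iter i=3: | res := 1 | iter i=4: | res := 1 | iter i=5: | res := 1 | iter i=6: | res := 1 | acc := -4 | result 1
verdict: not equivalent; witness: a=-3, b=-4


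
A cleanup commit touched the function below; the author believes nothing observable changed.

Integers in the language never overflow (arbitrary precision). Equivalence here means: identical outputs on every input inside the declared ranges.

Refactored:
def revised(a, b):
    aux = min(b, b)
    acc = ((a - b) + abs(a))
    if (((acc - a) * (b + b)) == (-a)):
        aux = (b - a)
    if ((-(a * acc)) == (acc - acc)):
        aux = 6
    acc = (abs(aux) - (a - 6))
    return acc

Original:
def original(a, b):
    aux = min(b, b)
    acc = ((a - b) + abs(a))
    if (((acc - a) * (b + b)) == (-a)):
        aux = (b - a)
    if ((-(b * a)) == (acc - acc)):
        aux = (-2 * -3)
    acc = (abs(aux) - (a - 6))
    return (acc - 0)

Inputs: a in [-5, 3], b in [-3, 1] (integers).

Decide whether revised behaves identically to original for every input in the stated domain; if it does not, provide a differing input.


On input a=1, b=0, original returns 11 while revised returns 5.
verdict: not equivalent; witness: a=1, b=0


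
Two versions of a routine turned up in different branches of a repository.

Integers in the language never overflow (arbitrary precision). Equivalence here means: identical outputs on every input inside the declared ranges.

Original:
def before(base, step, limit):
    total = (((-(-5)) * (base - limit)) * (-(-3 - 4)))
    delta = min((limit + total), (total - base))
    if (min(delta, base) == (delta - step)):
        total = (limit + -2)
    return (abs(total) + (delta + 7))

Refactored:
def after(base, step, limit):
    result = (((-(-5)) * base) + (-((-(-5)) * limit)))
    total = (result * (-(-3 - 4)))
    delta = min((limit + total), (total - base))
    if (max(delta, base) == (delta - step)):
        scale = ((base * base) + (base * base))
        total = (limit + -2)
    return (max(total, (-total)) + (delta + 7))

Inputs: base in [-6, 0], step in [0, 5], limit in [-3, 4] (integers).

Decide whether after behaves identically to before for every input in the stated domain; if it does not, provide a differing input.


Not equivalent: base=-6, step=0, limit=-3 separates them (-96 vs 4).
before: total=-105, then delta=-108, then (min(delta, base) == (delta - step)) is true, then total=-5, then returns -96
after: result=-15, then total=-105, then delta=-108, then (max(delta, base) == (delta - step)) is false, then returns 4
verdict: not equivalent; witness: base=-6, step=0, limit=-3


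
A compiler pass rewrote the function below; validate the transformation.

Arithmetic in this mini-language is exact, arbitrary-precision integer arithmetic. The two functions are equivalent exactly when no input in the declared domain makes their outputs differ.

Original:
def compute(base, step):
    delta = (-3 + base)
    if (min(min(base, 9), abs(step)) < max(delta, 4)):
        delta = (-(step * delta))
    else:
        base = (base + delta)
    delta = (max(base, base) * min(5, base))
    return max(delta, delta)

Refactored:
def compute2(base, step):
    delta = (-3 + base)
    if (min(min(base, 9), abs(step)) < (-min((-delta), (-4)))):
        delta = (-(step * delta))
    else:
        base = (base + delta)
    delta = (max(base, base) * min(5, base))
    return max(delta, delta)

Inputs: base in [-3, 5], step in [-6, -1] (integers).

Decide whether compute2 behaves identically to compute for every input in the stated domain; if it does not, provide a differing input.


The two are interchangeable: min/max/abs usage differs, and every declared input agrees.
Tracing base=4, step=-1: compute: delta := 1 | (min(min(base, 9), abs(step)) < max(delta, 4)): true | delta := 1 | delta := 16 | result 16 | compute2: delta := 1 | (min(min(base, 9), abs(step)) < (-min((-delta), (-4)))): true | delta := 1 | delta := 16 | result 16 — matching result 16.
Every one of the 54 inputs gives matching results.
verdict: equivalent


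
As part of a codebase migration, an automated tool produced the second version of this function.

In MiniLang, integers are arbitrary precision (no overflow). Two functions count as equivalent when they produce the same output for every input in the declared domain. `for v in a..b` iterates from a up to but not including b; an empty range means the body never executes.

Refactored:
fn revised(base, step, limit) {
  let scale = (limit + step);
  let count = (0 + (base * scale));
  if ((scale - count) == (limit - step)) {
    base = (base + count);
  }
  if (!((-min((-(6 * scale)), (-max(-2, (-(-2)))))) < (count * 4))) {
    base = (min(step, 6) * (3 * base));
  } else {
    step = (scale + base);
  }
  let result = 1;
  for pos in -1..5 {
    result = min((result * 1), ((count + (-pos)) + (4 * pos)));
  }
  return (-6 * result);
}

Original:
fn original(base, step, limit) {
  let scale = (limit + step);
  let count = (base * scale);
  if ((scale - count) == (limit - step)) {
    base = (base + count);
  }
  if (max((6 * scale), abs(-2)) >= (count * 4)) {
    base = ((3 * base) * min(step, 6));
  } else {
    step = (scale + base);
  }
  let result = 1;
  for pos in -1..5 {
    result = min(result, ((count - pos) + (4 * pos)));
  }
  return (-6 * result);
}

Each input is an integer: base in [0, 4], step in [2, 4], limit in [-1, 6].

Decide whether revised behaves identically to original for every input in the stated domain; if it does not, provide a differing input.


The two versions differ — the changes include min/max/abs usage differs; also constant usage differs; also comparison usage differs; also boolean connective usage differs; also arithmetic usage differs.
One worked example (base=0, step=3, limit=2) — original: scale = 5; count = 0; ((scale - count) == (limit - step)) -> false; (max((6 * scale), abs(-2)) >= (count * 4)) -> true; base = 0; result = 1; [pos=-1]; result = -3; [pos=0]; result = -3; [pos=1]; result = -3; [pos=2]; result = -3; [pos=3]; result = -3; [pos=4]; result = -3; return 18; revised: scale = 5; count = 0; ((scale - count) == (limit - step)) -> false; (!((-min((-(6 * scale)), (-max(-2, (-(-2)))))) < (count * 4))) -> true; base = 0; result = 1; [pos=-1]; result = -3; [pos=0]; result = -3; [pos=1]; result = -3; [pos=2]; result = -3; [pos=3]; result = -3; [pos=4]; result = -3; return 18; agreement on 18.
Every one of the 120 inputs gives matching results.
verdict: equivalent


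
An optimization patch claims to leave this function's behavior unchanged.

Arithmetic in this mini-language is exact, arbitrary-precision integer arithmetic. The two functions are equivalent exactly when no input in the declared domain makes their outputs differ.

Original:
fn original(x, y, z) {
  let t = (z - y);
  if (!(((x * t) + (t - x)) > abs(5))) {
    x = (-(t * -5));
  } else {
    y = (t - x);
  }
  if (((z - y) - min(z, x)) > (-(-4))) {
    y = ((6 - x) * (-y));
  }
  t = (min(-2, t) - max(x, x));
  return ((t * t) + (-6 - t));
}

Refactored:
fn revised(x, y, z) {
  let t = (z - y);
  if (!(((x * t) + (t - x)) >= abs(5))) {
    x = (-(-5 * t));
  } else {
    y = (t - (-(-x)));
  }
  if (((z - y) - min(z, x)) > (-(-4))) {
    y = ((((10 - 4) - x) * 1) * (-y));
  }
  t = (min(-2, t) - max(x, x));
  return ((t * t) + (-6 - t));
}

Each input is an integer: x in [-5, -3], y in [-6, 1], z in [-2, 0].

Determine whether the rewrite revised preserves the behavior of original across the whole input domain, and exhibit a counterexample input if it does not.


Take x=-3, y=-1, z=-2.
original: t=-1, then (!(((x * t) + (t - x)) > abs(5))) is true, then x=-5, then (((z - y) - min(z, x)) > (-(-4))) is false, then t=3, then returns 0
revised: t=-1, then (!(((x * t) + (t - x)) >= abs(5))) is false, then y=2, then (((z - y) - min(z, x)) > (-(-4))) is false, then t=1, then returns -6
0 and -6 differ, so these are not the same function on this domain.
verdict: not equivalent; witness: x=-3, y=-1, z=-2


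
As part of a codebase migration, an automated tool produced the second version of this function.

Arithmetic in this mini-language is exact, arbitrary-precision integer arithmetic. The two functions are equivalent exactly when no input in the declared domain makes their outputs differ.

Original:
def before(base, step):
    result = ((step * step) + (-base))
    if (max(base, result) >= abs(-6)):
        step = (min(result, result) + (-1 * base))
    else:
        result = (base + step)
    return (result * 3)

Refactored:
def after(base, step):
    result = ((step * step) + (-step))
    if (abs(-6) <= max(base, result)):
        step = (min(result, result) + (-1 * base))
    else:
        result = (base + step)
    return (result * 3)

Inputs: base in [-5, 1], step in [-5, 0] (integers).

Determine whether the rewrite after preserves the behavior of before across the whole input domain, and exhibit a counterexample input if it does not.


At base=-5, step=-4: before gives 63, after gives 60.
verdict: not equivalent; witness: base=-5, step=-4


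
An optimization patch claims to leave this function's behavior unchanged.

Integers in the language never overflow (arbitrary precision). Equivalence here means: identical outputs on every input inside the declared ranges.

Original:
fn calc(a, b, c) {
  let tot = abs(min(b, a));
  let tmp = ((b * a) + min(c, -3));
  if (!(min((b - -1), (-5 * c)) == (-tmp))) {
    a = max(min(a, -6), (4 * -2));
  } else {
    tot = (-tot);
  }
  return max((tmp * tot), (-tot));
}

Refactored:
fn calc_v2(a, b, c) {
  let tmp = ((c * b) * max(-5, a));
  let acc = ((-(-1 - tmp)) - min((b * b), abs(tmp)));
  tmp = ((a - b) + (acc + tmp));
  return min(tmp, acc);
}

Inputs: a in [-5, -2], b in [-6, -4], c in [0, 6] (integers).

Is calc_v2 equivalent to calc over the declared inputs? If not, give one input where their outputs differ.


Try a=-5, b=-6, c=0.
calc: tot becomes 6; next tmp becomes 27; next (!(min((b - -1), (-5 * c)) == (-tmp))) evaluates to true; next a becomes -6; next final value 162
calc_v2: tmp becomes 0; next acc becomes 1; next tmp becomes 2; next final value 1
162 and 1 differ, so these are not the same function on this domain.
verdict: not equivalent; witness: a=-5, b=-6, c=0


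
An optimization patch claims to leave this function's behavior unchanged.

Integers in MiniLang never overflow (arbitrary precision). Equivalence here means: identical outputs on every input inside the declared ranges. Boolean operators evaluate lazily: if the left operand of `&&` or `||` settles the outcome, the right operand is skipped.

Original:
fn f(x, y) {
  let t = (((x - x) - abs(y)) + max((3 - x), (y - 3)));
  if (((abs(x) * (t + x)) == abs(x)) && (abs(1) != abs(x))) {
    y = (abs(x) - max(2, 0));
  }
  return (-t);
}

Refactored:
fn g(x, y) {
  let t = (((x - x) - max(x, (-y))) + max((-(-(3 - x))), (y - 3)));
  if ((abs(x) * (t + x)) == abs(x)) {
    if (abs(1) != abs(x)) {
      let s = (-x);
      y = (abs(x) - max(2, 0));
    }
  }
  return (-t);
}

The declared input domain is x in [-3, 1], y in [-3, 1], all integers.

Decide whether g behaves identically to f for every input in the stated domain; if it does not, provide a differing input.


The rewrite breaks on x=-3, y=1, where the results are -5 and -7.
f: t=5, then (((abs(x) * (t + x)) == abs(x)) && (abs(1) != abs(x))) is false, then returns -5
g: t=7, then ((abs(x) * (t + x)) == abs(x)) is false, then returns -7
verdict: not equivalent; witness: x=-3, y=1


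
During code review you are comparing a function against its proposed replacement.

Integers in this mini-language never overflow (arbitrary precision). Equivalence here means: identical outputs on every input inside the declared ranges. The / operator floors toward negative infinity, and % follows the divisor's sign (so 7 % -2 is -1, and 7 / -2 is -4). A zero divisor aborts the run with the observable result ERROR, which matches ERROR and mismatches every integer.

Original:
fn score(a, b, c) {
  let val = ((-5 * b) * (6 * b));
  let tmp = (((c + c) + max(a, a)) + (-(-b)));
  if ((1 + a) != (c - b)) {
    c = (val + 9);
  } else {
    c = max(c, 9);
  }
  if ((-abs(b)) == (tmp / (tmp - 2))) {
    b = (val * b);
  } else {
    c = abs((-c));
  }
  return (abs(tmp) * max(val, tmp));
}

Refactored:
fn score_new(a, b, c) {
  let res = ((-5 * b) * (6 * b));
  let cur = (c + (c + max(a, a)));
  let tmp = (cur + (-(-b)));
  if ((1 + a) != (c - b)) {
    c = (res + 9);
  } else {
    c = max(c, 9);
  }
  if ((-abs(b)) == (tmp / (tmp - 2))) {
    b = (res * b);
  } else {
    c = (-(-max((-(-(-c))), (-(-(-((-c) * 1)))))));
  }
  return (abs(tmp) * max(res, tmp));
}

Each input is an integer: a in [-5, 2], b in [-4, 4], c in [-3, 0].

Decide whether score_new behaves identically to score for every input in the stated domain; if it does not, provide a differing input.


Reading the diff, among the changes: local variable names differ, plus constant usage differs, plus min/max/abs usage differs, plus arithmetic usage differs, plus statement counts differ.
One worked example (a=-4, b=2, c=-3) — score: val=-120, then tmp=-8, then ((1 + a) != (c - b)) is true, then c=-111, then ((-abs(b)) == (tmp / (tmp - 2))) is false, then c=111, then returns -64; score_new: res=-120, then cur=-10, then tmp=-8, then ((1 + a) != (c - b)) is true, then c=-111, then ((-abs(b)) == (tmp / (tmp - 2))) is false, then c=111, then returns -64; agreement on -64.
Every one of the 288 inputs gives matching results.
verdict: equivalent


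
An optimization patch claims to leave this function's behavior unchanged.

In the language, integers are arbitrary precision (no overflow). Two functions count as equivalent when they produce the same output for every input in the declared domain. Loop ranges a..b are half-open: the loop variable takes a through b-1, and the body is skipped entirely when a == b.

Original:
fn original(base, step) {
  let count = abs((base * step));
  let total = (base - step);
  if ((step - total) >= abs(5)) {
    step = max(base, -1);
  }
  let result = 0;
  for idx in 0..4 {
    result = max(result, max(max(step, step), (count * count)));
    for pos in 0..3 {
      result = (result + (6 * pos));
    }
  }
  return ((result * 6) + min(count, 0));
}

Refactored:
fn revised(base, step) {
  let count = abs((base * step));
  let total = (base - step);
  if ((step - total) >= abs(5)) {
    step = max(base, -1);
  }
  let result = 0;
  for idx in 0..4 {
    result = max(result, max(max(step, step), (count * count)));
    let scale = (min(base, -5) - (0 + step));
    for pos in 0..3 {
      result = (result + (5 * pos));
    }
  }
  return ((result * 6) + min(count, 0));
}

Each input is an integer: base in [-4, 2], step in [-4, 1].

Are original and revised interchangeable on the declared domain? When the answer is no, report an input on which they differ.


These are not equivalent — on base=-4, step=-4 the outputs split (1968 vs 1896).
original: count becomes 16; next total becomes 0; next ((step - total) >= abs(5)) evaluates to false; next result becomes 0; next at idx=0:; next result becomes 256; next at pos=0:; next result becomes 256; next at pos=1:; next result becomes 262; next at pos=2:; next result becomes 274; next at idx=1:; next result becomes 274; next at pos=0:; next result becomes 274; next at pos=1:; next result becomes 280; next at pos=2:; next result becomes 292; next at idx=2:; next result becomes 292; next at pos=0:; next result becomes 292; next at pos=1:; next result becomes 298; next at pos=2:; next result becomes 310; next at idx=3:; next result becomes 310; next at pos=0:; next result becomes 310; next at pos=1:; next result becomes 316; next at pos=2:; next result becomes 328; next final value 1968
revised: count becomes 16; next total becomes 0; next ((step - total) >= abs(5)) evaluates to false; next result becomes 0; next at idx=0:; next result becomes 256; next scale becomes -1; next at pos=0:; next result becomes 256; next at pos=1:; next result becomes 261; next at pos=2:; next result becomes 271; next at idx=1:; next result becomes 271; next scale becomes -1; next at pos=0:; next result becomes 271; next at pos=1:; next result becomes 276; next at pos=2:; next result becomes 286; next at idx=2:; next result becomes 286; next scale becomes -1; next at pos=0:; next result becomes 286; next at pos=1:; next result becomes 291; next at pos=2:; next result becomes 301; next at idx=3:; next result becomes 301; next scale becomes -1; next at pos=0:; next result becomes 301; next at pos=1:; next result becomes 306; next at pos=2:; next result becomes 316; next final value 1896
verdict: not equivalent; witness: base=-4, step=-4
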